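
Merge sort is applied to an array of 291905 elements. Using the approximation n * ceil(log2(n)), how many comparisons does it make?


Merge sort divides the array into halves recursively.
Number of levels = ceil(log2(291905)) = 19
At each level, approximately n = 291905 comparisons are needed for merging.
Total comparisons ~ n * ceil(log2(n)) = 291905 * 19 = 5546195


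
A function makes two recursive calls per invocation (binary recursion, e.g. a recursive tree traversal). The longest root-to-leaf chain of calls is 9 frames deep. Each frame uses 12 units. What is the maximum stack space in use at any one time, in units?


Binary recursion: the two calls run one after the other, so only one root-to-leaf chain of frames is on the stack at a time.
Maximum depth (longest chain) = 9 frames
Each frame = 12 units
Max stack space = 9 * 12 = 108


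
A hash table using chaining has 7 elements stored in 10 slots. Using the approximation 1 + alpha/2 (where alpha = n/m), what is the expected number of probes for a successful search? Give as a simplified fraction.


Load factor alpha = n/m = 7/10
Expected probes = 1 + alpha/2 = 1 + 7/(2*10)
= 1 + 7/20
= 20/20 + 7/20
= 27/20


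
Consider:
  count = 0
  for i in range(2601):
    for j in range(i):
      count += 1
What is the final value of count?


For each i, the inner loop runs i times:
  i=0: inner runs 0 times
  i=1: inner runs 1 time
  i=2: inner runs 2 times
  i=3: inner runs 3 times
  i=4: inner runs 4 times
  i=5: inner runs 5 times
  i=6: inner runs 6 times
  i=7: inner runs 7 times
  ...
Total = 0 + 1 + 2 + ... + 2600 = 2601*(2601-1)/2 = 3381300


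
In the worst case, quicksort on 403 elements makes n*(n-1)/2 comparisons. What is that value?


Sum of comparisons per partition:
402 + 401 + ... + 1 + 0
= 403 * (403 - 1) / 2
= 403 * 402 / 2
= 81003


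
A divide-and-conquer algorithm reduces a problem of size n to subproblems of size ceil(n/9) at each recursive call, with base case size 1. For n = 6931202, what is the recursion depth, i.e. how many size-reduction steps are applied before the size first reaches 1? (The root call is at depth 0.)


Each step divides the size by 9 (rounding up); after k steps the size is ceil(n/9^k), which equals 1 exactly when 9^k >= n.
So the depth is the smallest k with 9^k >= 6931202, i.e. ceil(log_9(6931202)).
9^7 = 4782969 < 6931202 <= 43046721 = 9^8
Recursion depth = 8


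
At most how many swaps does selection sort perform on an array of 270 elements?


Each of the 269 passes places one element in its final position.
Pass 1: swap minimum into position 0
Pass 2: swap minimum of remaining into position 1
...
Pass 269: last two elements, one swap
Maximum swaps = 270 - 1 = 269


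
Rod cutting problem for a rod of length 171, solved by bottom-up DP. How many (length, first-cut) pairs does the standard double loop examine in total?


For each subproblem length i = 1..171, the inner loop considers i possible first cuts.
Total = 1 + 2 + ... + 171
= 171*(171+1)/2
= 171*172/2 = 14706


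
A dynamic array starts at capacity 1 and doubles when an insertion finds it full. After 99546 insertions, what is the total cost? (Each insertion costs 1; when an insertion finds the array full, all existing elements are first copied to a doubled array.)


Insertion cost: 99546 (one per element)
Resizes occur just before inserting elements 2, 3, 5, 9, ...
Elements copied at each resize: 1 + 2 + 4 + 8 + 16 + 32 + 64 + 128 + 256 + 512 + 1024 + 2048 + 4096 + 8192 + 16384 + 32768 + 65536
Sum of copies = 131071 (geometric series: 2^k - 1)
Total = 99546 + 131071 = 230617


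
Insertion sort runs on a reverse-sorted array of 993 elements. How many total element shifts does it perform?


Sum of shifts = 1 + 2 + 3 + ... + 992
= 993 * 992 / 2
= 985056 / 2
= 492528


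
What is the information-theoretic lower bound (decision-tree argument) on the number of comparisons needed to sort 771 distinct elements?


A binary decision tree of height h has at most 2^h leaves and needs at least n! of them, so h >= ceil(log2(n!)).
771! is far too large to multiply out, so use Stirling's series:
  ln(n!) ~ n ln n - n + (1/2) ln(2 pi n) + 1/(12n)  (error below 1/(360 n^3), negligible here)
  ln(771) = 6.6476884
  n ln n = 771 * 6.6476884 = 5125.3678
  (1/2) ln(2 pi * 771) = (1/2) ln(4844.3359) = 4.2428
  1/(12*771) = 0.0001
  ln(771!) ~ 5125.3678 - 771 + 4.2428 + 0.0001 = 4358.6107
Convert to base 2: log2(771!) = 4358.6107 / ln 2 = 4358.6107 / 0.69314718 = 6288.1460
ceil(6288.1460) = 6289


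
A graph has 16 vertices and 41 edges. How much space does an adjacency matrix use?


Adjacency matrix: V x V grid of entries
Space = V^2 = 16^2 = 16 * 16 = 256


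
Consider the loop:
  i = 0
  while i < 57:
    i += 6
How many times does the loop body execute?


Starting at i = 0, each iteration adds 6.
Iterations until i >= 57:
  Iteration 1: i = 0 -> i = 6
  Iteration 2: i = 6 -> i = 12
  Iteration 3: i = 12 -> i = 18
  Iteration 4: i = 18 -> i = 24
  Iteration 5: i = 24 -> i = 30
  Iteration 6: i = 30 -> i = 36
  Iteration 7: i = 36 -> i = 42
  Iteration 8: i = 42 -> i = 48
  ... continuing ...
Total iterations = ceil(57/6) = 10


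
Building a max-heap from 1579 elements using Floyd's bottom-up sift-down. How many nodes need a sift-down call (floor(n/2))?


In a heap of 1579 elements (0-indexed array):
  Last element index: 1578
  Parent of last element: floor((1578 - 1) / 2) = 788
  Internal nodes: indices 0 to 788
  Count = floor(1579/2) = 789


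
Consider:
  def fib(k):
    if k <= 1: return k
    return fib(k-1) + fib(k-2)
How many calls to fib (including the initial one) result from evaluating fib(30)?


Let C(m) = total calls to evaluate fib(m). Then C(0)=C(1)=1, and
C(m) = 1 + C(m-1) + C(m-2) for m >= 2.
Build the table (each entry = 1 + previous two):
  C(0) = 1
  C(1) = 1
  C(2) = 1 + 1 + 1 = 3
  C(3) = 1 + 3 + 1 = 5
  C(4) = 1 + 5 + 3 = 9
  C(5) = 1 + 9 + 5 = 15
  C(6) = 1 + 15 + 9 = 25
  C(7) = 1 + 25 + 15 = 41
  C(8) = 1 + 41 + 25 = 67
  C(9) = 1 + 67 + 41 = 109
  C(10) = 1 + 109 + 67 = 177
  C(11) = 1 + 177 + 109 = 287
  C(12) = 1 + 287 + 177 = 465
  C(13) = 1 + 465 + 287 = 753
  C(14) = 1 + 753 + 465 = 1219
  C(15) = 1 + 1219 + 753 = 1973
  C(16) = 1 + 1973 + 1219 = 3193
  C(17) = 1 + 3193 + 1973 = 5167
  C(18) = 1 + 5167 + 3193 = 8361
  C(19) = 1 + 8361 + 5167 = 13529
  C(20) = 1 + 13529 + 8361 = 21891
  C(21) = 1 + 21891 + 13529 = 35421
  C(22) = 1 + 35421 + 21891 = 57313
  C(23) = 1 + 57313 + 35421 = 92735
  C(24) = 1 + 92735 + 57313 = 150049
  C(25) = 1 + 150049 + 92735 = 242785
  C(26) = 1 + 242785 + 150049 = 392835
  C(27) = 1 + 392835 + 242785 = 635621
  C(28) = 1 + 635621 + 392835 = 1028457
  C(29) = 1 + 1028457 + 635621 = 1664079
  C(30) = 1 + 1664079 + 1028457 = 2692537
Total calls for fib(30) = 2692537


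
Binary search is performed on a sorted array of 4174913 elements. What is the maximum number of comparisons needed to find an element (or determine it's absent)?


Binary search halves the search space each comparison:
  Step 1: search space = 4174913 -> 2087456
  Step 2: search space = 2087456 -> 1043728
  Step 3: search space = 1043728 -> 521864
  Step 4: search space = 521864 -> 260932
  Step 5: search space = 260932 -> 130466
  Step 6: search space = 130466 -> 65233
  Step 7: search space = 65233 -> 32616
  Step 8: search space = 32616 -> 16308
  Step 9: search space = 16308 -> 8154
  Step 10: search space = 8154 -> 4077
  Step 11: search space = 4077 -> 2038
  Step 12: search space = 2038 -> 1019
  Step 13: search space = 1019 -> 509
  Step 14: search space = 509 -> 254
  Step 15: search space = 254 -> 127
  Step 16: search space = 127 -> 63
  Step 17: search space = 63 -> 31
  Step 18: search space = 31 -> 15
  Step 19: search space = 15 -> 7
  Step 20: search space = 7 -> 3
  Step 21: search space = 3 -> 1
  Step 22: search space = 1 (final check)
Maximum comparisons = floor(log2(4174913)) + 1 = 21 + 1 = 22


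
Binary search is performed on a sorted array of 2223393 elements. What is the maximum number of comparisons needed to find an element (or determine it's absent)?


Binary search halves the search space each comparison:
  Step 1: search space = 2223393 -> 1111696
  Step 2: search space = 1111696 -> 555848
  Step 3: search space = 555848 -> 277924
  Step 4: search space = 277924 -> 138962
  Step 5: search space = 138962 -> 69481
  Step 6: search space = 69481 -> 34740
  Step 7: search space = 34740 -> 17370
  Step 8: search space = 17370 -> 8685
  Step 9: search space = 8685 -> 4342
  Step 10: search space = 4342 -> 2171
  Step 11: search space = 2171 -> 1085
  Step 12: search space = 1085 -> 542
  Step 13: search space = 542 -> 271
  Step 14: search space = 271 -> 135
  Step 15: search space = 135 -> 67
  Step 16: search space = 67 -> 33
  Step 17: search space = 33 -> 16
  Step 18: search space = 16 -> 8
  Step 19: search space = 8 -> 4
  Step 20: search space = 4 -> 2
  Step 21: search space = 2 -> 1
  Step 22: search space = 1 (final check)
Maximum comparisons = floor(log2(2223393)) + 1 = 21 + 1 = 22


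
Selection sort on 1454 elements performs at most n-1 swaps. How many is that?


Each of the 1453 passes places one element in its final position.
Pass 1: swap minimum into position 0
Pass 2: swap minimum of remaining into position 1
...
Pass 1453: last two elements, one swap
Maximum swaps = 1454 - 1 = 1453


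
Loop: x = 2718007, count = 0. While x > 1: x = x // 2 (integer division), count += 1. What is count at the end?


The variable x halves each step:
x = 2718007 -> 1359003 -> 679501 -> 339750 -> 169875 -> 84937 -> 42468 -> 21234 -> 10617 -> 5308 -> 2654 -> 1327 -> 663 -> 331 -> 165 -> 82 -> 41 -> 20 -> 10 -> 5 -> 2 -> 1
Number of halvings = floor(log2(2718007)) = 21


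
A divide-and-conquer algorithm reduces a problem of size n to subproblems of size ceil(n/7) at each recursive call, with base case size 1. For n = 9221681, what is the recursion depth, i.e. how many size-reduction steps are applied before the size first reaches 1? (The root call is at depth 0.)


Each step divides the size by 7 (rounding up); after k steps the size is ceil(n/7^k), which equals 1 exactly when 7^k >= n.
So the depth is the smallest k with 7^k >= 9221681, i.e. ceil(log_7(9221681)).
7^8 = 5764801 < 9221681 <= 40353607 = 7^9
Recursion depth = 9


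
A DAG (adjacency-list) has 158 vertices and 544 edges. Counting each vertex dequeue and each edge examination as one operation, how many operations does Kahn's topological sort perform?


V = 158 (vertex processing)
E = 544 (edge processing)
V + E = 158 + 544 = 702


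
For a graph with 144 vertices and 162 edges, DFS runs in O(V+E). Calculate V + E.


A full DFS traversal visits each vertex once and examines each edge once.
V = 144
E = 162
Sum = 144 + 162 = 306


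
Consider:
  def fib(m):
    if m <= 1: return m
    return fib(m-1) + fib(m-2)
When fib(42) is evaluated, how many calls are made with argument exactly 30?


Let N(m) = number of times fib(m) is called while evaluating fib(42).
N(42) = 1 (the initial call).
N(41) = 1 (only fib(42) calls it).
For 1 <= m <= 40: fib(m) is called by fib(m+1) and fib(m+2), so
  N(m) = N(m+1) + N(m+2).
fib(0) is called only by fib(2), so N(0) = N(2).
Walk down from m=42:
  N(42)=1, N(41)=1, N(40)=2, N(39)=3, N(38)=5, N(37)=8, N(36)=13, N(35)=21, N(34)=34, N(33)=55, N(32)=89, N(31)=144, N(30)=233
N(30) = 233


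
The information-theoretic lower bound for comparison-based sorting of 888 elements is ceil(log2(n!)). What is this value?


A binary decision tree of height h has at most 2^h leaves and needs at least n! of them, so h >= ceil(log2(n!)).
888! is far too large to multiply out, so use Stirling's series:
  ln(n!) ~ n ln n - n + (1/2) ln(2 pi n) + 1/(12n)  (error below 1/(360 n^3), negligible here)
  ln(888) = 6.7889717
  n ln n = 888 * 6.7889717 = 6028.6069
  (1/2) ln(2 pi * 888) = (1/2) ln(5579.4686) = 4.3134
  1/(12*888) = 0.0001
  ln(888!) ~ 6028.6069 - 888 + 4.3134 + 0.0001 = 5144.9204
Convert to base 2: log2(888!) = 5144.9204 / ln 2 = 5144.9204 / 0.69314718 = 7422.5512
ceil(7422.5512) = 7423


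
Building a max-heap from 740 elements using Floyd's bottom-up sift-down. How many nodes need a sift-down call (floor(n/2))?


In a heap of 740 elements (0-indexed array):
  Last element index: 739
  Parent of last element: floor((739 - 1) / 2) = 369
  Internal nodes: indices 0 to 369
  Count = floor(740/2) = 370


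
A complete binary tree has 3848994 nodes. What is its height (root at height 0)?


In a complete binary tree, level k holds nodes 2^k .. 2^(k+1)-1 (1-indexed).
Height = floor(log2(n)) = floor(log2(3848994)) = 21
Check: 2^21 = 2097152 <= 3848994 < 4194304 = 2^22


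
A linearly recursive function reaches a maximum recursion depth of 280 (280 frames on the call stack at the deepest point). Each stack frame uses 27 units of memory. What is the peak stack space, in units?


Maximum recursion depth = 280 frames
Memory per frame = 27 units
Total stack space = depth * frame_size
= 280 * 27 = 7560


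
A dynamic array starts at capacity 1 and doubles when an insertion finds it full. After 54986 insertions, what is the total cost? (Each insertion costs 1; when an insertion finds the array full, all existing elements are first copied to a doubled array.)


Insertion cost: 54986 (one per element)
Resizes occur just before inserting elements 2, 3, 5, 9, ...
Elements copied at each resize: 1 + 2 + 4 + 8 + 16 + 32 + 64 + 128 + 256 + 512 + 1024 + 2048 + 4096 + 8192 + 16384 + 32768
Sum of copies = 65535 (geometric series: 2^k - 1)
Total = 54986 + 65535 = 120521


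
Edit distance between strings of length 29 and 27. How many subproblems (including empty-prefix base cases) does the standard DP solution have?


The table includes base cases (empty prefixes).
Rows: (m+1) = 30
Columns: (n+1) = 28
Total = 30 * 28 = 840


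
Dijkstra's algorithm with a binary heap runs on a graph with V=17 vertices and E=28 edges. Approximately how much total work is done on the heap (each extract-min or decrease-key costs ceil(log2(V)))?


Dijkstra with a binary heap: each vertex is extracted once, each edge may relax once.
Each heap operation costs O(log V).
V + E = 17 + 28 = 45
ceil(log2(17)) = 5 (since 2^4 = 16 < 17 <= 32 = 2^5)
Total heap work = (V+E) * ceil(log2(V)) = 45 * 5 = 225


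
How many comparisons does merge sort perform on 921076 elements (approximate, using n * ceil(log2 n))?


Recursion depth: ceil(log2(921076)) = 20
Each recursion level merges n = 921076 elements
Total = 921076 * 20 = 18421520


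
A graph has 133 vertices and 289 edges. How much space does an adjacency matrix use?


Adjacency matrix: V x V grid of entries
Space = V^2 = 133^2 = 133 * 133 = 17689


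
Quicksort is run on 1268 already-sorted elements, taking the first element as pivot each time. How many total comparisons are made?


Sum of comparisons per partition:
1267 + 1266 + ... + 1 + 0
= 1268 * (1268 - 1) / 2
= 1268 * 1267 / 2
= 803278


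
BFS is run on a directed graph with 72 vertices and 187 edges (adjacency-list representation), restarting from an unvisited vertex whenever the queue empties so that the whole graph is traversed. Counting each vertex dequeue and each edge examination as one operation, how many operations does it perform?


A full BFS traversal dequeues each vertex exactly once and examines each directed edge exactly once.
V = 72 (vertex processing cost)
E = 187 (edge examination cost)
Total operations proportional to V + E = 72 + 187 = 259


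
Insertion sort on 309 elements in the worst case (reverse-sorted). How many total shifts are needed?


In the worst case (reverse-sorted), each element shifts past all previous:
  Element 1: 1 shifts
  Element 2: 2 shifts
  Element 3: 3 shifts
  Element 4: 4 shifts
  Element 5: 5 shifts
  ...
  Element 308: 308 shifts
Total = 1 + 2 + ... + 308
= 309*(309-1)/2 = 47586


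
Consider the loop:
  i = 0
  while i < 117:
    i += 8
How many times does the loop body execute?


Starting at i = 0, each iteration adds 8.
Iterations until i >= 117:
  Iteration 1: i = 0 -> i = 8
  Iteration 2: i = 8 -> i = 16
  Iteration 3: i = 16 -> i = 24
  Iteration 4: i = 24 -> i = 32
  Iteration 5: i = 32 -> i = 40
  Iteration 6: i = 40 -> i = 48
  Iteration 7: i = 48 -> i = 56
  Iteration 8: i = 56 -> i = 64
  ... continuing ...
Total iterations = ceil(117/8) = 15


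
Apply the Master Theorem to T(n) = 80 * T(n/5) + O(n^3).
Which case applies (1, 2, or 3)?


The Master Theorem: T(n) = a*T(n/b) + O(n^c)
  a = 80, b = 5, c = 3
log_b(a) = log_5(80) ~ 2.723
Compare b^c with a: 5^3 = 125 > 80, so c > log_b(a).
Since c > log_b(a), Case 3 applies.
T(n) = O(n^3)
Master Theorem case = 3


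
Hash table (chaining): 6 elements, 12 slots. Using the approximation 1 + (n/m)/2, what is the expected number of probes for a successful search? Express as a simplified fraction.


Computing expected probes:
alpha = 6/12
= 1 + alpha/2
= 1 + 6/(2*12)
= (2*12 + 6) / (2*12)
= 30/24 = 5/4


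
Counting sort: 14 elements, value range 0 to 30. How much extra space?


n = 14 (output array)
k = 31 (count array for 31 distinct values)
Extra space = 14 + 31 = 45


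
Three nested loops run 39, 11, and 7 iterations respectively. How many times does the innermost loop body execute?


Loop 1 (outermost): 39 iterations
Loop 2 (middle): 11 iterations per outer
Loop 3 (innermost): 7 iterations per middle
Total = 39 * 11 * 7 = 3003


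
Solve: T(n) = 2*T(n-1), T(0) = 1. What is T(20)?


Unrolling:
T(20) = 2*T(19) = 2^2*T(18) = ... = 2^20*T(0)
= 2^20 * 1
= 1048576 * 1 = 1048576


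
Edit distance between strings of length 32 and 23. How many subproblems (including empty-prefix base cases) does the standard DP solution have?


The table includes base cases (empty prefixes).
Rows: (m+1) = 33
Columns: (n+1) = 24
Total = 33 * 24 = 792


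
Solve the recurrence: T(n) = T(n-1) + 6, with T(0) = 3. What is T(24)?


Unrolling the recurrence:
T(24) = T(23) + 6
       = T(22) + 6 + 6
       = T(21) + 6*3
       ...
       = T(0) + 6*24
       = 3 + 144 = 147


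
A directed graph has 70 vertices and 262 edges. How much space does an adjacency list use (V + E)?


Adjacency list: one list head per vertex + one entry per edge
Vertex heads: 70
Edge entries: 262
Total = 70 + 262 = 332


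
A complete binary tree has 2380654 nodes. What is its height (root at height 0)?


In a complete binary tree, level k holds nodes 2^k .. 2^(k+1)-1 (1-indexed).
Height = floor(log2(n)) = floor(log2(2380654)) = 21
Check: 2^21 = 2097152 <= 2380654 < 4194304 = 2^22


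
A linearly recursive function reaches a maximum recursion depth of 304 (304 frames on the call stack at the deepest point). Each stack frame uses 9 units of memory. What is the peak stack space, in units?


Maximum recursion depth = 304 frames
Memory per frame = 9 units
Total stack space = depth * frame_size
= 304 * 9 = 2736


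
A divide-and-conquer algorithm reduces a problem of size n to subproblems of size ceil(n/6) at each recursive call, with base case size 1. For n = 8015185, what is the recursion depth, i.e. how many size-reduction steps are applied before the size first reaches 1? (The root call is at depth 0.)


Each step divides the size by 6 (rounding up); after k steps the size is ceil(n/6^k), which equals 1 exactly when 6^k >= n.
So the depth is the smallest k with 6^k >= 8015185, i.e. ceil(log_6(8015185)).
6^8 = 1679616 < 8015185 <= 10077696 = 6^9
Recursion depth = 9


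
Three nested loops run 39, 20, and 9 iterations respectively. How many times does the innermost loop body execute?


Loop 1 (outermost): 39 iterations
Loop 2 (middle): 20 iterations per outer
Loop 3 (innermost): 9 iterations per middle
Total = 39 * 20 * 9 = 7020


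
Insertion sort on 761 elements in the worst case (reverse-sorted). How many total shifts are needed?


In the worst case (reverse-sorted), each element shifts past all previous:
  Element 1: 1 shifts
  Element 2: 2 shifts
  Element 3: 3 shifts
  Element 4: 4 shifts
  Element 5: 5 shifts
  ...
  Element 760: 760 shifts
Total = 1 + 2 + ... + 760
= 761*(761-1)/2 = 289180


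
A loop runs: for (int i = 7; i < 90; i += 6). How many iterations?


Loop starts at i = 7, increments by 6, stops when i >= 90.
Number of iterations = ceil((90 - 7) / 6)
= ceil(83 / 6)
= 14


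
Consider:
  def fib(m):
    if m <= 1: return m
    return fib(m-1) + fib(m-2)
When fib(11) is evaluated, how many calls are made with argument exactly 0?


Let N(m) = number of times fib(m) is called while evaluating fib(11).
N(11) = 1 (the initial call).
N(10) = 1 (only fib(11) calls it).
For 1 <= m <= 9: fib(m) is called by fib(m+1) and fib(m+2), so
  N(m) = N(m+1) + N(m+2).
fib(0) is called only by fib(2), so N(0) = N(2).
Walk down from m=11:
  N(11)=1, N(10)=1, N(9)=2, N(8)=3, N(7)=5, N(6)=8, N(5)=13, N(4)=21, N(3)=34, N(2)=55, N(1)=89, N(0)=N(2)=55
N(0) = 55


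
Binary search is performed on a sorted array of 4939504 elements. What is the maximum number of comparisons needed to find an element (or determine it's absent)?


Binary search halves the search space each comparison:
  Step 1: search space = 4939504 -> 2469752
  Step 2: search space = 2469752 -> 1234876
  Step 3: search space = 1234876 -> 617438
  Step 4: search space = 617438 -> 308719
  Step 5: search space = 308719 -> 154359
  Step 6: search space = 154359 -> 77179
  Step 7: search space = 77179 -> 38589
  Step 8: search space = 38589 -> 19294
  Step 9: search space = 19294 -> 9647
  Step 10: search space = 9647 -> 4823
  Step 11: search space = 4823 -> 2411
  Step 12: search space = 2411 -> 1205
  Step 13: search space = 1205 -> 602
  Step 14: search space = 602 -> 301
  Step 15: search space = 301 -> 150
  Step 16: search space = 150 -> 75
  Step 17: search space = 75 -> 37
  Step 18: search space = 37 -> 18
  Step 19: search space = 18 -> 9
  Step 20: search space = 9 -> 4
  Step 21: search space = 4 -> 2
  Step 22: search space = 2 -> 1
  Step 23: search space = 1 (final check)
Maximum comparisons = floor(log2(4939504)) + 1 = 22 + 1 = 23


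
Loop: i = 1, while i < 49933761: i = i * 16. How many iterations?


i multiplies by 16 each step:
i = 1 -> 16 -> 256 -> 4096 -> 65536 -> 1048576 -> 16777216 -> 268435456 (stop)
Iterations = ceil(log_16(49933761)) = 7


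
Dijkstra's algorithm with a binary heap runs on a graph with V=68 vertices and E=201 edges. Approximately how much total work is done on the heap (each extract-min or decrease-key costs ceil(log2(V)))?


Dijkstra with a binary heap: each vertex is extracted once, each edge may relax once.
Each heap operation costs O(log V).
V + E = 68 + 201 = 269
ceil(log2(68)) = 7 (since 2^6 = 64 < 68 <= 128 = 2^7)
Total heap work = (V+E) * ceil(log2(V)) = 269 * 7 = 1883


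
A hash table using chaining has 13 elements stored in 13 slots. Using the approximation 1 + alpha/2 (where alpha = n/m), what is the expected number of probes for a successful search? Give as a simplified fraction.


Load factor alpha = n/m = 13/13
Expected probes = 1 + alpha/2 = 1 + 13/(2*13)
= 1 + 13/26
= 26/26 + 13/26
= 39/26
Simplify: 3/2


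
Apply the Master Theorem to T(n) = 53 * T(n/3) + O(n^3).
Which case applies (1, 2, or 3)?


The Master Theorem: T(n) = a*T(n/b) + O(n^c)
  a = 53, b = 3, c = 3
log_b(a) = log_3(53) ~ 3.614
Compare b^c with a: 3^3 = 27 < 53, so c < log_b(a).
Since c < log_b(a), Case 1 applies.
T(n) = O(n^(log_3 53)) ~ O(n^3.614)
Master Theorem case = 1


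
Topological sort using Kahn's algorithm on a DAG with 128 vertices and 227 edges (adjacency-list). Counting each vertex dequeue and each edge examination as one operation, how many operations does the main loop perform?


Kahn's algorithm:
  1. Compute in-degrees: O(V + E)
  2. Process queue: each vertex dequeued once (O(V))
     each edge examined once (O(E))
Total = V + E = 128 + 227 = 355


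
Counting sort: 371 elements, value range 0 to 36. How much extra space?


n = 371 (output array)
k = 37 (count array for 37 distinct values)
Extra space = 371 + 37 = 408


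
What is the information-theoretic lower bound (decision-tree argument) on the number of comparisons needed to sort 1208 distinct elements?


A binary decision tree of height h has at most 2^h leaves and needs at least n! of them, so h >= ceil(log2(n!)).
1208! is far too large to multiply out, so use Stirling's series:
  ln(n!) ~ n ln n - n + (1/2) ln(2 pi n) + 1/(12n)  (error below 1/(360 n^3), negligible here)
  ln(1208) = 7.0967214
  n ln n = 1208 * 7.0967214 = 8572.8395
  (1/2) ln(2 pi * 1208) = (1/2) ln(7590.0879) = 4.4673
  1/(12*1208) = 0.0001
  ln(1208!) ~ 8572.8395 - 1208 + 4.4673 + 0.0001 = 7369.3069
Convert to base 2: log2(1208!) = 7369.3069 / ln 2 = 7369.3069 / 0.69314718 = 10631.6625
ceil(10631.6625) = 10632


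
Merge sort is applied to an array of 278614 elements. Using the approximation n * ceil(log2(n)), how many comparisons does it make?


Merge sort divides the array into halves recursively.
Number of levels = ceil(log2(278614)) = 19
At each level, approximately n = 278614 comparisons are needed for merging.
Total comparisons ~ n * ceil(log2(n)) = 278614 * 19 = 5293666


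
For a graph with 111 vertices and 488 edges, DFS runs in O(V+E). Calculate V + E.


A full DFS traversal visits each vertex once and examines each edge once.
V = 111
E = 488
Sum = 111 + 488 = 599


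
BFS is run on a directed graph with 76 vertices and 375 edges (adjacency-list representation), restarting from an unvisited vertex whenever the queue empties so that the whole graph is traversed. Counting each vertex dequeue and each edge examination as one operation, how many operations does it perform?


A full BFS traversal dequeues each vertex exactly once and examines each directed edge exactly once.
V = 76 (vertex processing cost)
E = 375 (edge examination cost)
Total operations proportional to V + E = 76 + 375 = 451


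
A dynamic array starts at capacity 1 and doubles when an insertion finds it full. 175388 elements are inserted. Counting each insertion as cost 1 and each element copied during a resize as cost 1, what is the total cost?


n = 175388
Insertion costs: 175388
Resizes copy 1, 2, 4, ... up to the largest power of 2 that is <= n-1 = 175387, i.e. 131072.
Copy costs = 1 + 2 + 4 + 8 + 16 + 32 + 64 + 128 + 256 + 512 + 1024 + 2048 + 4096 + 8192 + 16384 + 32768 + 65536 + 131072 = 262143
Total = 175388 + 262143 = 437531


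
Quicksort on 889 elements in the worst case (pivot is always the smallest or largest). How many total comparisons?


In the worst case, each partition step picks the worst pivot:
  Partition 1: 888 comparisons (n-1 elements to compare)
  Partition 2: 887 comparisons
  Partition 3: 886 comparisons
  Partition 4: 885 comparisons
  Partition 5: 884 comparisons
  ...
  Last partition: 0 comparisons
Total = (n-1) + (n-2) + ... + 1 + 0 = n*(n-1)/2
= 889*888/2 = 394716


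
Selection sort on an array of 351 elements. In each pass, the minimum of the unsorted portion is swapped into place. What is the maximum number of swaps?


Selection sort performs one swap per pass:
  Pass 1: find min in positions 0 to 350, swap with position 0
  Pass 2: find min in positions 1 to 350, swap with position 1
  Pass 3: find min in positions 2 to 350, swap with position 2
  Pass 4: find min in positions 3 to 350, swap with position 3
  Pass 5: find min in positions 4 to 350, swap with position 4
  ... (345 more passes)
Total passes (and swaps) = n - 1 = 351 - 1 = 350


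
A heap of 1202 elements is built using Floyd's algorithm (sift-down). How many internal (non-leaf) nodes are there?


Leaf nodes occupy roughly half the array.
Sift-down is called for each internal node, starting from the last one.
Internal nodes = floor(n/2) = floor(1202/2) = 601


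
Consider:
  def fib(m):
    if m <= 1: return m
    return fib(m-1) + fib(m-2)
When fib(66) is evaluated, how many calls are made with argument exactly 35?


Let N(m) = number of times fib(m) is called while evaluating fib(66).
N(66) = 1 (the initial call).
N(65) = 1 (only fib(66) calls it).
For 1 <= m <= 64: fib(m) is called by fib(m+1) and fib(m+2), so
  N(m) = N(m+1) + N(m+2).
fib(0) is called only by fib(2), so N(0) = N(2).
Walk down from m=66:
  N(66)=1, N(65)=1, N(64)=2, N(63)=3, N(62)=5, N(61)=8, N(60)=13, N(59)=21, N(58)=34, N(57)=55, N(56)=89, N(55)=144, N(54)=233, N(53)=377, N(52)=610, N(51)=987, N(50)=1597, N(49)=2584, N(48)=4181, N(47)=6765, N(46)=10946, N(45)=17711, N(44)=28657, N(43)=46368, N(42)=75025, N(41)=121393, N(40)=196418, N(39)=317811, N(38)=514229, N(37)=832040, N(36)=1346269, N(35)=2178309
N(35) = 2178309


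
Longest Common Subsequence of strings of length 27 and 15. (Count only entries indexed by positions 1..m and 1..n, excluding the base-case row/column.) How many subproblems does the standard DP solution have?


DP table indexed by positions in both strings.
First string: 27 positions
Second string: 15 positions
Total = 27 * 15 = 405


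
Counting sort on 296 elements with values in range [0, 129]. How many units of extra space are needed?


Output array size: 296 (to store sorted result)
Count array size: 130 (one slot per possible value, range 0 to 129)
Total extra space = 296 + 130 = 426


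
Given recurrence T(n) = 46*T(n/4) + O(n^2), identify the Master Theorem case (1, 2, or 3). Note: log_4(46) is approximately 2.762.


Master Theorem parameters: a=46, b=4, c=2
log_b(a) = 2.762
Compare b^c with a: 4^2 = 16 < 46, so c < log_b(a).
Comparing c=2 vs log_b(a)=2.762:
2 < 2.762 => Case 1
Result: T(n) = O(n^(log_4 46)) ~ O(n^2.762)
Master Theorem case = 1


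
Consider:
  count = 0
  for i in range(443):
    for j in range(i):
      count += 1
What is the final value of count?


For each i, the inner loop runs i times:
  i=0: inner runs 0 times
  i=1: inner runs 1 time
  i=2: inner runs 2 times
  i=3: inner runs 3 times
  i=4: inner runs 4 times
  i=5: inner runs 5 times
  i=6: inner runs 6 times
  i=7: inner runs 7 times
  ...
Total = 0 + 1 + 2 + ... + 442 = 443*(443-1)/2 = 97903


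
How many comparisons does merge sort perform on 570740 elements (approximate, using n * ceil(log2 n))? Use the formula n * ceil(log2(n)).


Recursion depth: ceil(log2(570740)) = 20
Each recursion level merges n = 570740 elements
Total = 570740 * 20 = 11414800


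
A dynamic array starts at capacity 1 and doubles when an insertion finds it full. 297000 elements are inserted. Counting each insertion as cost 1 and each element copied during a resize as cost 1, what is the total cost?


n = 297000
Insertion costs: 297000
Resizes copy 1, 2, 4, ... up to the largest power of 2 that is <= n-1 = 296999, i.e. 262144.
Copy costs = 1 + 2 + 4 + 8 + 16 + 32 + 64 + 128 + 256 + 512 + 1024 + 2048 + 4096 + 8192 + 16384 + 32768 + 65536 + 131072 + 262144 = 524287
Total = 297000 + 524287 = 821287


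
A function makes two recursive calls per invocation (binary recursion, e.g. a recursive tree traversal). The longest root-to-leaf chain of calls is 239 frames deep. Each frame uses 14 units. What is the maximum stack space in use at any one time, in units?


Binary recursion: the two calls run one after the other, so only one root-to-leaf chain of frames is on the stack at a time.
Maximum depth (longest chain) = 239 frames
Each frame = 14 units
Max stack space = 239 * 14 = 3346


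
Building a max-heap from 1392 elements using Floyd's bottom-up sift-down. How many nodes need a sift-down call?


In a heap of 1392 elements (0-indexed array):
  Last element index: 1391
  Parent of last element: floor((1391 - 1) / 2) = 695
  Internal nodes: indices 0 to 695
  Count = floor(1392/2) = 696


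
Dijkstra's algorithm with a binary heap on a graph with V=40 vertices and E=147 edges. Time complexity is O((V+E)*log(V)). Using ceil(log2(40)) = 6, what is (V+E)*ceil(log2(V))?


Dijkstra with a binary heap: each vertex is extracted once, each edge may relax once.
Each heap operation costs O(log V).
V + E = 40 + 147 = 187
ceil(log2(40)) = 6 (since 2^5 = 32 < 40 <= 64 = 2^6)
Total heap work = (V+E) * ceil(log2(V)) = 187 * 6 = 1122


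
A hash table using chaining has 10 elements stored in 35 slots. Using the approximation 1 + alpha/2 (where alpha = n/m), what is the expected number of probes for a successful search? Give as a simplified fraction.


Load factor alpha = n/m = 10/35
Expected probes = 1 + alpha/2 = 1 + 10/(2*35)
= 1 + 10/70
= 70/70 + 10/70
= 80/70
Simplify: 8/7


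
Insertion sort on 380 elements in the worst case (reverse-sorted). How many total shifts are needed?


In the worst case (reverse-sorted), each element shifts past all previous:
  Element 1: 1 shifts
  Element 2: 2 shifts
  Element 3: 3 shifts
  Element 4: 4 shifts
  Element 5: 5 shifts
  ...
  Element 379: 379 shifts
Total = 1 + 2 + ... + 379
= 380*(380-1)/2 = 72010


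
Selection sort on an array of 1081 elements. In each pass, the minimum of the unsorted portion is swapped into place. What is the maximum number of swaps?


Selection sort performs one swap per pass:
  Pass 1: find min in positions 0 to 1080, swap with position 0
  Pass 2: find min in positions 1 to 1080, swap with position 1
  Pass 3: find min in positions 2 to 1080, swap with position 2
  Pass 4: find min in positions 3 to 1080, swap with position 3
  Pass 5: find min in positions 4 to 1080, swap with position 4
  ... (1075 more passes)
Total passes (and swaps) = n - 1 = 1081 - 1 = 1080


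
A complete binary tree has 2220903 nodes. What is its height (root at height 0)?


In a complete binary tree, level k holds nodes 2^k .. 2^(k+1)-1 (1-indexed).
Height = floor(log2(n)) = floor(log2(2220903)) = 21
Check: 2^21 = 2097152 <= 2220903 < 4194304 = 2^22


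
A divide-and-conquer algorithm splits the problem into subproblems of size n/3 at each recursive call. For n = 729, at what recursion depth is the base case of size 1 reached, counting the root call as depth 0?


At each depth, the problem size is divided by 3:
  Depth 0: problem size = 729
  Depth 1: problem size = 243
  Depth 2: problem size = 81
  Depth 3: problem size = 27
  Depth 4: problem size = 9
  Depth 5: problem size = 3
  Depth 6: problem size = 1 (base case)
The base case is reached at depth log_3(729) = 6 (the tree has 7 levels counting depth 0, but the depth asked for is 6).
Recursion depth = 6


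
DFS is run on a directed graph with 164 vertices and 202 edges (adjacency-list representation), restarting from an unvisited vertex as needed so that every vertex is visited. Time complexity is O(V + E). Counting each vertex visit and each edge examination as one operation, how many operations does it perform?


A full DFS traversal processes each vertex exactly once (push/pop on stack).
Each directed edge is examined once.
V = 164, E = 202
V + E = 366


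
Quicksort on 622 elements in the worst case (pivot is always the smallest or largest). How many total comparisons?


In the worst case, each partition step picks the worst pivot:
  Partition 1: 621 comparisons (n-1 elements to compare)
  Partition 2: 620 comparisons
  Partition 3: 619 comparisons
  Partition 4: 618 comparisons
  Partition 5: 617 comparisons
  ...
  Last partition: 0 comparisons
Total = (n-1) + (n-2) + ... + 1 + 0 = n*(n-1)/2
= 622*621/2 = 193131


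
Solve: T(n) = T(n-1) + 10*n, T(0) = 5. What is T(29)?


Expanding the recurrence:
T(29) = T(28) + 10*29
       = T(27) + 10*28 + 10*29
       ...
       = T(0) + 10*(1 + 2 + ... + 29)
       = 5 + 10 * 29*30/2
       = 5 + 10 * 435
       = 5 + 4350 = 4355


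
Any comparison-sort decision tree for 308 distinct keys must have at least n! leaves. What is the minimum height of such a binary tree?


A binary decision tree of height h has at most 2^h leaves and needs at least n! of them, so h >= ceil(log2(n!)).
308! is far too large to multiply out, so use Stirling's series:
  ln(n!) ~ n ln n - n + (1/2) ln(2 pi n) + 1/(12n)  (error below 1/(360 n^3), negligible here)
  ln(308) = 5.7300998
  n ln n = 308 * 5.7300998 = 1764.8707
  (1/2) ln(2 pi * 308) = (1/2) ln(1935.2211) = 3.7840
  1/(12*308) = 0.0003
  ln(308!) ~ 1764.8707 - 308 + 3.7840 + 0.0003 = 1460.6550
Convert to base 2: log2(308!) = 1460.6550 / ln 2 = 1460.6550 / 0.69314718 = 2107.2797
ceil(2107.2797) = 2108


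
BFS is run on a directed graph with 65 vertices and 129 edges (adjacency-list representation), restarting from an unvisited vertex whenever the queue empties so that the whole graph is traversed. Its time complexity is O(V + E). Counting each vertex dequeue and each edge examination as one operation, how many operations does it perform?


A full BFS traversal dequeues each vertex exactly once and examines each directed edge exactly once.
V = 65 (vertex processing cost)
E = 129 (edge examination cost)
Total operations proportional to V + E = 65 + 129 = 194


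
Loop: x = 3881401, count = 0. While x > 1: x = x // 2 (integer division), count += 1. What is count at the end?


The variable x halves each step:
x = 3881401 -> 1940700 -> 970350 -> 485175 -> 242587 -> 121293 -> 60646 -> 30323 -> 15161 -> 7580 -> 3790 -> 1895 -> 947 -> 473 -> 236 -> 118 -> 59 -> 29 -> 14 -> 7 -> 3 -> 1
Number of halvings = floor(log2(3881401)) = 21


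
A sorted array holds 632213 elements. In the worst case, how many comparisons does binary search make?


Halving sequence: 632213 -> 316106 -> 158053 -> 79026 -> 39513 -> 19756 -> 9878 -> 4939 -> 2469 -> 1234 -> 617 -> 308 -> 154 -> 77 -> 38 -> 19 -> 9 -> 4 -> 2 -> 1
Number of halvings = 19
Max comparisons = 19 + 1 = 20


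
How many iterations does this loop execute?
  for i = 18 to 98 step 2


The loop variable i takes values starting at 18 and increments by 2 each iteration.
Sequence: i = 18, 20, 22, 24, 26, 28, 30, 32, 34, ...
The upper bound 98 is inclusive, so the count is floor((last - first) / step) + 1:
floor((98 - 18) / 2) + 1 = floor(80/2) + 1 = 40 + 1 = 41


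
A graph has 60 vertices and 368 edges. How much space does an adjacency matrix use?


Adjacency matrix: V x V grid of entries
Space = V^2 = 60^2 = 60 * 60 = 3600


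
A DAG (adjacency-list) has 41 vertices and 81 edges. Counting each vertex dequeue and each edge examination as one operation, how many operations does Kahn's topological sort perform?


V = 41 (vertex processing)
E = 81 (edge processing)
V + E = 41 + 81 = 122


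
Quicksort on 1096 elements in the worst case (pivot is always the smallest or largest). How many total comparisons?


In the worst case, each partition step picks the worst pivot:
  Partition 1: 1095 comparisons (n-1 elements to compare)
  Partition 2: 1094 comparisons
  Partition 3: 1093 comparisons
  Partition 4: 1092 comparisons
  Partition 5: 1091 comparisons
  ...
  Last partition: 0 comparisons
Total = (n-1) + (n-2) + ... + 1 + 0 = n*(n-1)/2
= 1096*1095/2 = 600060


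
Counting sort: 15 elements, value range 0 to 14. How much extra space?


n = 15 (output array)
k = 15 (count array for 15 distinct values)
Extra space = 15 + 15 = 30


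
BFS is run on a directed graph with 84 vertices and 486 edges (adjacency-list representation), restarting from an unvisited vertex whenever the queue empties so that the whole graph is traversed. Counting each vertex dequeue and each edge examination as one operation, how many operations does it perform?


A full BFS traversal dequeues each vertex exactly once and examines each directed edge exactly once.
V = 84 (vertex processing cost)
E = 486 (edge examination cost)
Total operations proportional to V + E = 84 + 486 = 570


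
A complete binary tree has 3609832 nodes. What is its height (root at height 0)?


In a complete binary tree, level k holds nodes 2^k .. 2^(k+1)-1 (1-indexed).
Height = floor(log2(n)) = floor(log2(3609832)) = 21
Check: 2^21 = 2097152 <= 3609832 < 4194304 = 2^22


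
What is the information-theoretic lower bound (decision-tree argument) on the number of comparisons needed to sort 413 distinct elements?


A binary decision tree of height h has at most 2^h leaves and needs at least n! of them, so h >= ceil(log2(n!)).
413! is far too large to multiply out, so use Stirling's series:
  ln(n!) ~ n ln n - n + (1/2) ln(2 pi n) + 1/(12n)  (error below 1/(360 n^3), negligible here)
  ln(413) = 6.0234476
  n ln n = 413 * 6.0234476 = 2487.6839
  (1/2) ln(2 pi * 413) = (1/2) ln(2594.9555) = 3.9307
  1/(12*413) = 0.0002
  ln(413!) ~ 2487.6839 - 413 + 3.9307 + 0.0002 = 2078.6148
Convert to base 2: log2(413!) = 2078.6148 / ln 2 = 2078.6148 / 0.69314718 = 2998.8073
ceil(2998.8073) = 2999
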